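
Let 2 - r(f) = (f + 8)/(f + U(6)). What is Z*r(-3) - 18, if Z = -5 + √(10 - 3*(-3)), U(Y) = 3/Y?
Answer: -38 + 4*√19 ≈ -20.564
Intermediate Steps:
r(f) = 2 - (8 + f)/(½ + f) (r(f) = 2 - (f + 8)/(f + 3/6) = 2 - (8 + f)/(f + 3*(⅙)) = 2 - (8 + f)/(f + ½) = 2 - (8 + f)/(½ + f))
Z = -5 + √19 (Z = -5 + √(10 + 9) = -5 + √19 ≈ -0.64110)
Z*r(-3) - 18 = (-5 + √19)*(2*(-7 - 3)/(1 + 2*(-3))) - 18 = (-5 + √19)*(2*(-10)/(1 - 6)) - 18 = (-5 + √19)*(2*(-10)/(-5)) - 18 = (-5 + √19)*(2*(-⅕)*(-10)) - 18 = (-5 + √19)*4 - 18 = (-20 + 4*√19) - 18 = -38 + 4*√19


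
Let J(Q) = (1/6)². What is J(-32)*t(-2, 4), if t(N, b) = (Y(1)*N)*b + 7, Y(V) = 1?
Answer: -1/36 ≈ -0.027778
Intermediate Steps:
t(N, b) = 7 + N*b (t(N, b) = (1*N)*b + 7 = N*b + 7 = 7 + N*b)
J(Q) = 1/36 (J(Q) = (⅙)² = 1/36)
J(-32)*t(-2, 4) = (7 - 2*4)/36 = (7 - 8)/36 = (1/36)*(-1) = -1/36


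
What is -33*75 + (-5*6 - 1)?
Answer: -2506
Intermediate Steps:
-33*75 + (-5*6 - 1) = -2475 + (-30 - 1) = -2475 - 31 = -2506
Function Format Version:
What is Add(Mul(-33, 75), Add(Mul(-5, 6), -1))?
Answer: -2506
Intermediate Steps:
Add(Mul(-33, 75), Add(Mul(-5, 6), -1)) = Add(-2475, Add(-30, -1)) = Add(-2475, -31) = -2506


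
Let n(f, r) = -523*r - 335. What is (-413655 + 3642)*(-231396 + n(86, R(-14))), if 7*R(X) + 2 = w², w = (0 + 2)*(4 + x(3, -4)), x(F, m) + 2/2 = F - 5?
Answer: 665517931119/7 ≈ 9.5074e+10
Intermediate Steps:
x(F, m) = -6 + F (x(F, m) = -1 + (F - 5) = -1 + (-5 + F) = -6 + F)
w = 2 (w = (0 + 2)*(4 + (-6 + 3)) = 2*(4 - 3) = 2*1 = 2)
R(X) = 2/7 (R(X) = -2/7 + (⅐)*2² = -2/7 + (⅐)*4 = -2/7 + 4/7 = 2/7)
n(f, r) = -335 - 523*r
(-413655 + 3642)*(-231396 + n(86, R(-14))) = (-413655 + 3642)*(-231396 + (-335 - 523*2/7)) = -410013*(-231396 + (-335 - 1046/7)) = -410013*(-231396 - 3391/7) = -410013*(-1623163/7) = 665517931119/7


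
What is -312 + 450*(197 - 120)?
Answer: 34338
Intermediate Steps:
-312 + 450*(197 - 120) = -312 + 450*77 = -312 + 34650 = 34338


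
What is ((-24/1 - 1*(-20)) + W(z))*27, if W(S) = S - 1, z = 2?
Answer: -81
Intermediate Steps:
W(S) = -1 + S
((-24/1 - 1*(-20)) + W(z))*27 = ((-24/1 - 1*(-20)) + (-1 + 2))*27 = ((-24*1 + 20) + 1)*27 = ((-24 + 20) + 1)*27 = (-4 + 1)*27 = -3*27 = -81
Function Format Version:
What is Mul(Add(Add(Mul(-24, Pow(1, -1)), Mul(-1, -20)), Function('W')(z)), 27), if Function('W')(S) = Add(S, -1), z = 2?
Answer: -81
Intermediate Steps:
Function('W')(S) = Add(-1, S)
Mul(Add(Add(Mul(-24, Pow(1, -1)), Mul(-1, -20)), Function('W')(z)), 27) = Mul(Add(Add(Mul(-24, Pow(1, -1)), Mul(-1, -20)), Add(-1, 2)), 27) = Mul(Add(Add(Mul(-24, 1), 20), 1), 27) = Mul(Add(Add(-24, 20), 1), 27) = Mul(Add(-4, 1), 27) = Mul(-3, 27) = -81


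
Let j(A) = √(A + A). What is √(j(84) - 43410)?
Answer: √(-43410 + 2*√42) ≈ 208.32*I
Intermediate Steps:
j(A) = √2*√A (j(A) = √(2*A) = √2*√A)
√(j(84) - 43410) = √(√2*√84 - 43410) = √(√2*(2*√21) - 43410) = √(2*√42 - 43410) = √(-43410 + 2*√42)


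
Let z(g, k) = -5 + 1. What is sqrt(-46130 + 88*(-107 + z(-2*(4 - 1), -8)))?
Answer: I*sqrt(55898) ≈ 236.43*I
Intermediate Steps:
z(g, k) = -4
sqrt(-46130 + 88*(-107 + z(-2*(4 - 1), -8))) = sqrt(-46130 + 88*(-107 - 4)) = sqrt(-46130 + 88*(-111)) = sqrt(-46130 - 9768) = sqrt(-55898) = I*sqrt(55898)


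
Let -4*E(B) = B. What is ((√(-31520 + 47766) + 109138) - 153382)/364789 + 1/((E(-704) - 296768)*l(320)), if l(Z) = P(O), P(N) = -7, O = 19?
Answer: -91856550347/757354493616 + √16246/364789 ≈ -0.12094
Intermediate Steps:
l(Z) = -7
E(B) = -B/4
((√(-31520 + 47766) + 109138) - 153382)/364789 + 1/((E(-704) - 296768)*l(320)) = ((√(-31520 + 47766) + 109138) - 153382)/364789 + 1/(-¼*(-704) - 296768*(-7)) = ((√16246 + 109138) - 153382)*(1/364789) - ⅐/(176 - 296768) = ((109138 + √16246) - 153382)*(1/364789) - ⅐/(-296592) = (-44244 + √16246)*(1/364789) - 1/296592*(-⅐) = (-44244/364789 + √16246/364789) + 1/2076144 = -91856550347/757354493616 + √16246/364789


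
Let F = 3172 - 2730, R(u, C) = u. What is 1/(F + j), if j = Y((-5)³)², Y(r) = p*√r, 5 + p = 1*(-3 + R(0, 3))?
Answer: -1/7558 ≈ -0.00013231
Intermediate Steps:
p = -8 (p = -5 + 1*(-3 + 0) = -5 + 1*(-3) = -5 - 3 = -8)
Y(r) = -8*√r
F = 442
j = -8000 (j = (-8*5*I*√5)² = (-40*I*√5)² = -8000)
1/(F + j) = 1/(442 - 8000) = 1/(-7558) = -1/7558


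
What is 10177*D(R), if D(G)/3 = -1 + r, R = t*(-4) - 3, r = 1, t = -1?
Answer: 0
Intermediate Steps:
R = 1 (R = -1*(-4) - 3 = 4 - 3 = 1)
D(G) = 0 (D(G) = 3*(-1 + 1) = 3*0 = 0)
10177*D(R) = 10177*0 = 0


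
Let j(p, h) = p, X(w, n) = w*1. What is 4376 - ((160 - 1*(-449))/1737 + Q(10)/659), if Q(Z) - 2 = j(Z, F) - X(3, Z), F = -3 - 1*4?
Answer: 1669571948/381561 ≈ 4375.6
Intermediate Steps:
X(w, n) = w
F = -7 (F = -3 - 4 = -7)
Q(Z) = -1 + Z (Q(Z) = 2 + (Z - 1*3) = 2 + (Z - 3) = 2 + (-3 + Z) = -1 + Z)
4376 - ((160 - 1*(-449))/1737 + Q(10)/659) = 4376 - ((160 - 1*(-449))/1737 + (-1 + 10)/659) = 4376 - ((160 + 449)*(1/1737) + 9*(1/659)) = 4376 - (609*(1/1737) + 9/659) = 4376 - (203/579 + 9/659) = 4376 - 1*138988/381561 = 4376 - 138988/381561 = 1669571948/381561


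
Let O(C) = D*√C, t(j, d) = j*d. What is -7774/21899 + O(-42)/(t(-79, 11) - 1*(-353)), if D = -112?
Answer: -7774/21899 + 28*I*√42/129 ≈ -0.35499 + 1.4067*I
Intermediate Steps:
t(j, d) = d*j
O(C) = -112*√C
-7774/21899 + O(-42)/(t(-79, 11) - 1*(-353)) = -7774/21899 + (-112*I*√42)/(11*(-79) - 1*(-353)) = -7774*1/21899 + (-112*I*√42)/(-869 + 353) = -7774/21899 - 112*I*√42/(-516) = -7774/21899 - 112*I*√42*(-1/516) = -7774/21899 + 28*I*√42/129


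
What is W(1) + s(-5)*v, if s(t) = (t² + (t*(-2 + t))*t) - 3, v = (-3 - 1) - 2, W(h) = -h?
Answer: 917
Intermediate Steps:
v = -6 (v = -4 - 2 = -6)
s(t) = -3 + t² + t²*(-2 + t) (s(t) = (t² + t²*(-2 + t)) - 3 = -3 + t² + t²*(-2 + t))
W(1) + s(-5)*v = -1*1 + (-3 + (-5)³ - 1*(-5)²)*(-6) = -1 + (-3 - 125 - 1*25)*(-6) = -1 + (-3 - 125 - 25)*(-6) = -1 - 153*(-6) = -1 + 918 = 917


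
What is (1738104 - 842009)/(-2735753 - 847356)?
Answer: -896095/3583109 ≈ -0.25009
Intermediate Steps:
(1738104 - 842009)/(-2735753 - 847356) = 896095/(-3583109) = 896095*(-1/3583109) = -896095/3583109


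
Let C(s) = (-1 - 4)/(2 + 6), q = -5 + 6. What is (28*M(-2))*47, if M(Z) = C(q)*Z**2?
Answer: -3290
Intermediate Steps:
q = 1
C(s) = -5/8
M(Z) = -5*Z**2/8
(28*M(-2))*47 = (28*(-5/8*(-2)**2))*47 = (28*(-5/8*4))*47 = (28*(-5/2))*47 = -70*47 = -3290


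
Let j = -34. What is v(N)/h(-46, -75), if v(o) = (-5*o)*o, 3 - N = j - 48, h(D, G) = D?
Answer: 36125/46 ≈ 785.33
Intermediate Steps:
N = 85 (N = 3 - (-34 - 48) = 3 - 1*(-82) = 3 + 82 = 85)
v(o) = -5*o**2
v(N)/h(-46, -75) = -5*85**2/(-46) = -5*7225*(-1/46) = -36125*(-1/46) = 36125/46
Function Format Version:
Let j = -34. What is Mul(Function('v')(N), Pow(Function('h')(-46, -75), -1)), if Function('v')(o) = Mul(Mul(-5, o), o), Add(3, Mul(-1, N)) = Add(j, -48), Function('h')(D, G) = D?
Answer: Rational(36125, 46) ≈ 785.33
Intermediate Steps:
N = 85 (N = Add(3, Mul(-1, Add(-34, -48))) = Add(3, Mul(-1, -82)) = Add(3, 82) = 85)
Function('v')(o) = Mul(-5, Pow(o, 2))
Mul(Function('v')(N), Pow(Function('h')(-46, -75), -1)) = Mul(Mul(-5, Pow(85, 2)), Pow(-46, -1)) = Mul(Mul(-5, 7225), Rational(-1, 46)) = Mul(-36125, Rational(-1, 46)) = Rational(36125, 46)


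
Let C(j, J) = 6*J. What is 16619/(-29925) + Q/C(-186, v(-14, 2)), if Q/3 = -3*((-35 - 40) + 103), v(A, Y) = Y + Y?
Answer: -661663/59850 ≈ -11.055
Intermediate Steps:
v(A, Y) = 2*Y
Q = -252 (Q = 3*(-3*((-35 - 40) + 103)) = 3*(-3*(-75 + 103)) = 3*(-3*28) = 3*(-84) = -252)
16619/(-29925) + Q/C(-186, v(-14, 2)) = 16619/(-29925) - 252/(6*(2*2)) = 16619*(-1/29925) - 252/(6*4) = -16619/29925 - 252/24 = -16619/29925 - 252*1/24 = -16619/29925 - 21/2 = -661663/59850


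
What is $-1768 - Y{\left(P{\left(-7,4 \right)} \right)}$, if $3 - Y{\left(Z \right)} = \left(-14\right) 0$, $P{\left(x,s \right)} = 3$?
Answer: $-1771$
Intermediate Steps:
$Y{\left(Z \right)} = 3$ ($Y{\left(Z \right)} = 3 - \left(-14\right) 0 = 3 - 0 = 3 + 0 = 3$)
$-1768 - Y{\left(P{\left(-7,4 \right)} \right)} = -1768 - 3 = -1771$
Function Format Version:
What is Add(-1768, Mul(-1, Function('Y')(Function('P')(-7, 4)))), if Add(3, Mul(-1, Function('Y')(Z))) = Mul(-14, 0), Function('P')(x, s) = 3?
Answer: -1771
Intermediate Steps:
Function('Y')(Z) = 3 (Function('Y')(Z) = Add(3, Mul(-1, Mul(-14, 0))) = Add(3, Mul(-1, 0)) = Add(3, 0) = 3)
Add(-1768, Mul(-1, Function('Y')(Function('P')(-7, 4)))) = Add(-1768, Mul(-1, 3)) = Add(-1768, -3) = -1771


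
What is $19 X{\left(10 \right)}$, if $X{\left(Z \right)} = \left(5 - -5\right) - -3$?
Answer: $247$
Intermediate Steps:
$X{\left(Z \right)} = 13$ ($X{\left(Z \right)} = \left(5 + 5\right) + 3 = 10 + 3 = 13$)
$19 X{\left(10 \right)} = 19 \cdot 13 = 247$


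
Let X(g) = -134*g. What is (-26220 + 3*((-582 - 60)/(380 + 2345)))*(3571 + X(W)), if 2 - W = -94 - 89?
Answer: 1516127808294/2725 ≈ 5.5638e+8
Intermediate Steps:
W = 185 (W = 2 - (-94 - 89) = 2 - 1*(-183) = 2 + 183 = 185)
(-26220 + 3*((-582 - 60)/(380 + 2345)))*(3571 + X(W)) = (-26220 + 3*((-582 - 60)/(380 + 2345)))*(3571 - 134*185) = (-26220 + 3*(-642/2725))*(3571 - 24790) = (-26220 + 3*(-642*1/2725))*(-21219) = (-26220 + 3*(-642/2725))*(-21219) = (-26220 - 1926/2725)*(-21219) = -71451426/2725*(-21219) = 1516127808294/2725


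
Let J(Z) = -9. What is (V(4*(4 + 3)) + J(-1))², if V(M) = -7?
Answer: 256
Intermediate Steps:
(V(4*(4 + 3)) + J(-1))² = (-7 - 9)² = (-16)² = 256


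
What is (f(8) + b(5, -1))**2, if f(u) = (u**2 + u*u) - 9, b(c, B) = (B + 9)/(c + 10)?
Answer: 3214849/225 ≈ 14288.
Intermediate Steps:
b(c, B) = (9 + B)/(10 + c)
f(u) = -9 + 2*u**2 (f(u) = (u**2 + u**2) - 9 = 2*u**2 - 9 = -9 + 2*u**2)
(f(8) + b(5, -1))**2 = ((-9 + 2*8**2) + (9 - 1)/(10 + 5))**2 = ((-9 + 2*64) + 8/15)**2 = ((-9 + 128) + (1/15)*8)**2 = (119 + 8/15)**2 = (1793/15)**2 = 3214849/225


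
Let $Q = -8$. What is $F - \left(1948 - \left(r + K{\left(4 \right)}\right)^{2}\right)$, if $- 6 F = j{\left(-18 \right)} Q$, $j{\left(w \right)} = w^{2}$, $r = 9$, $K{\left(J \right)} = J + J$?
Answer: $-1227$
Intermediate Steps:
$K{\left(J \right)} = 2 J$
$F = 432$ ($F = - \frac{\left(-18\right)^{2} \left(-8\right)}{6} = - \frac{324 \left(-8\right)}{6} = \left(- \frac{1}{6}\right) \left(-2592\right) = 432$)
$F - \left(1948 - \left(r + K{\left(4 \right)}\right)^{2}\right) = 432 - \left(1948 - \left(9 + 2 \cdot 4\right)^{2}\right) = 432 - \left(1948 - \left(9 + 8\right)^{2}\right) = 432 - \left(1948 - 17^{2}\right) = 432 - \left(1948 - 289\right) = 432 - 1659 = -1227$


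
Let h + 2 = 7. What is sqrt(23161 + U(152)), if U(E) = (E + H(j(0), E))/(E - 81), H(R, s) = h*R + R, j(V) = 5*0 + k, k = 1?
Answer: sqrt(116765819)/71 ≈ 152.19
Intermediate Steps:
h = 5 (h = -2 + 7 = 5)
j(V) = 1 (j(V) = 5*0 + 1 = 0 + 1 = 1)
H(R, s) = 6*R (H(R, s) = 5*R + R = 6*R)
U(E) = (6 + E)/(-81 + E) (U(E) = (E + 6*1)/(E - 81) = (E + 6)/(-81 + E) = (6 + E)/(-81 + E))
sqrt(23161 + U(152)) = sqrt(23161 + (6 + 152)/(-81 + 152)) = sqrt(23161 + 158/71) = sqrt(1644589/71) = sqrt(116765819)/71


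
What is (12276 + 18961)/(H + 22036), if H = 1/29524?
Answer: 922241188/650590865 ≈ 1.4175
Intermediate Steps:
H = 1/29524 ≈ 3.3871e-5
(12276 + 18961)/(H + 22036) = (12276 + 18961)/(1/29524 + 22036) = 31237/(650590865/29524) = 31237*(29524/650590865) = 922241188/650590865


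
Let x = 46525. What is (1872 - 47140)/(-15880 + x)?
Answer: -45268/30645 ≈ -1.4772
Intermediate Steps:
(1872 - 47140)/(-15880 + x) = (1872 - 47140)/(-15880 + 46525) = -45268/30645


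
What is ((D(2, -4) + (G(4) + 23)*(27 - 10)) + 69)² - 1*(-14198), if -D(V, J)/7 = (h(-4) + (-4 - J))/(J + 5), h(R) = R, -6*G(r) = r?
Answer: 2172682/9 ≈ 2.4141e+5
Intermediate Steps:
G(r) = -r/6
D(V, J) = -7*(-8 - J)/(5 + J) (D(V, J) = -7*(-4 + (-4 - J))/(J + 5) = -7*(-8 - J)/(5 + J))
((D(2, -4) + (G(4) + 23)*(27 - 10)) + 69)² - 1*(-14198) = ((7*(8 - 4)/(5 - 4) + (-⅙*4 + 23)*(27 - 10)) + 69)² - 1*(-14198) = ((7*4/1 + (-⅔ + 23)*17) + 69)² + 14198 = ((7*1*4 + (67/3)*17) + 69)² + 14198 = ((28 + 1139/3) + 69)² + 14198 = (1223/3 + 69)² + 14198 = (1430/3)² + 14198 = 2044900/9 + 14198 = 2172682/9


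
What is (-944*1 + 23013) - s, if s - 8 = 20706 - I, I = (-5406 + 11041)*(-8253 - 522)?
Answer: -49445770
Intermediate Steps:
I = -49447125 (I = 5635*(-8775) = -49447125)
s = 49467839 (s = 8 + (20706 - 1*(-49447125)) = 8 + (20706 + 49447125) = 8 + 49467831 = 49467839)
(-944*1 + 23013) - s = (-944*1 + 23013) - 1*49467839 = (-944 + 23013) - 49467839 = 22069 - 49467839 = -49445770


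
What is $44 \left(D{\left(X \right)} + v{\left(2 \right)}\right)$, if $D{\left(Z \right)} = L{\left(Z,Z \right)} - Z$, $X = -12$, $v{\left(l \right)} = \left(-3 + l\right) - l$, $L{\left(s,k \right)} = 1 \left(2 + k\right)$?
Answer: $-44$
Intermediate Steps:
$L{\left(s,k \right)} = 2 + k$
$v{\left(l \right)} = -3$
$D{\left(Z \right)} = 2$ ($D{\left(Z \right)} = \left(2 + Z\right) - Z = 2$)
$44 \left(D{\left(X \right)} + v{\left(2 \right)}\right) = 44 \left(2 - 3\right) = 44 \left(-1\right) = -44$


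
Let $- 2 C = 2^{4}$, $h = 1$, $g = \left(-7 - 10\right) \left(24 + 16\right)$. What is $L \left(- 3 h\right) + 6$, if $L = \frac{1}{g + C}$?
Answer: $\frac{4131}{688} \approx 6.0044$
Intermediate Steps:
$g = -680$ ($g = \left(-17\right) 40 = -680$)
$C = -8$ ($C = - \frac{2^{4}}{2} = \left(- \frac{1}{2}\right) 16 = -8$)
$L = - \frac{1}{688}$ ($L = \frac{1}{-680 - 8} = \frac{1}{-688} = - \frac{1}{688} \approx -0.0014535$)
$L \left(- 3 h\right) + 6 = - \frac{\left(-3\right) 1}{688} + 6 = \left(- \frac{1}{688}\right) \left(-3\right) + 6 = \frac{3}{688} + 6 = \frac{4131}{688}$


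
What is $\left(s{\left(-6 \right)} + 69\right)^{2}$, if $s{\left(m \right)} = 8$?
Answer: $5929$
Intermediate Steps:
$\left(s{\left(-6 \right)} + 69\right)^{2} = \left(8 + 69\right)^{2} = 77^{2} = 5929$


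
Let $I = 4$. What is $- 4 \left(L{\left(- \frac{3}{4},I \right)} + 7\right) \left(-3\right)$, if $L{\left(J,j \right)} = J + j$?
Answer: $123$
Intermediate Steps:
$- 4 \left(L{\left(- \frac{3}{4},I \right)} + 7\right) \left(-3\right) = - 4 \left(\left(- \frac{3}{4} + 4\right) + 7\right) \left(-3\right) = - 4 \left(\frac{13}{4} + 7\right) \left(-3\right) = \left(-4\right) \frac{41}{4} \left(-3\right) = \left(-41\right) \left(-3\right) = 123$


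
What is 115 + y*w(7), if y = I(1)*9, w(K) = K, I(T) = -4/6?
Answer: 73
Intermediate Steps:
I(T) = -⅔ (I(T) = -4*⅙ = -⅔)
y = -6 (y = -⅔*9 = -6)
115 + y*w(7) = 115 - 6*7 = 115 - 42 = 73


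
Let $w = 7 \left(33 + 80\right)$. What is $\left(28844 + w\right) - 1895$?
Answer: $27740$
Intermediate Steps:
$w = 791$ ($w = 7 \cdot 113 = 791$)
$\left(28844 + w\right) - 1895 = \left(28844 + 791\right) - 1895 = 29635 - 1895 = 27740$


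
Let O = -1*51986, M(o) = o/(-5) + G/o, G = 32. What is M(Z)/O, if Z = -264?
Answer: -4346/4288845 ≈ -0.0010133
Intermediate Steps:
M(o) = 32/o - o/5 (M(o) = o/(-5) + 32/o = o*(-⅕) + 32/o = -o/5 + 32/o = 32/o - o/5)
O = -51986
M(Z)/O = (32/(-264) - ⅕*(-264))/(-51986) = (32*(-1/264) + 264/5)*(-1/51986) = (-4/33 + 264/5)*(-1/51986) = (8692/165)*(-1/51986) = -4346/4288845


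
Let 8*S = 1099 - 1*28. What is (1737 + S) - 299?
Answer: 12575/8 ≈ 1571.9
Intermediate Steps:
S = 1071/8 (S = (1099 - 1*28)/8 = (1099 - 28)/8 = (⅛)*1071 = 1071/8 ≈ 133.88)
(1737 + S) - 299 = (1737 + 1071/8) - 299 = 14967/8 - 299 = 12575/8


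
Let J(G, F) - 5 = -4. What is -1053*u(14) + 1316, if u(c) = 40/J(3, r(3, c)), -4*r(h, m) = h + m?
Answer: -40804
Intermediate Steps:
r(h, m) = -h/4 - m/4 (r(h, m) = -(h + m)/4 = -h/4 - m/4)
J(G, F) = 1 (J(G, F) = 5 - 4 = 1)
u(c) = 40 (u(c) = 40/1 = 40*1 = 40)
-1053*u(14) + 1316 = -1053*40 + 1316 = -42120 + 1316 = -40804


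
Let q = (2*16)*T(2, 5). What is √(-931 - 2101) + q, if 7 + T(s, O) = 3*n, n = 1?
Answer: -128 + 2*I*√758 ≈ -128.0 + 55.064*I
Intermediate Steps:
T(s, O) = -4 (T(s, O) = -7 + 3*1 = -7 + 3 = -4)
q = -128 (q = (2*16)*(-4) = 32*(-4) = -128)
√(-931 - 2101) + q = √(-931 - 2101) - 128 = √(-3032) - 128 = 2*I*√758 - 128 = -128 + 2*I*√758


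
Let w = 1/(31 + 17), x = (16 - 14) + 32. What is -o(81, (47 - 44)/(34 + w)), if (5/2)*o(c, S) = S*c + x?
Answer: -134372/8165 ≈ -16.457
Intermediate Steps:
x = 34 (x = 2 + 32 = 34)
w = 1/48 ≈ 0.020833
o(c, S) = 68/5 + 2*S*c/5 (o(c, S) = 2*(S*c + 34)/5 = 2*(34 + S*c)/5 = 68/5 + 2*S*c/5)
-o(81, (47 - 44)/(34 + w)) = -(68/5 + (2/5)*((47 - 44)/(34 + 1/48))*81) = -(68/5 + (2/5)*(3/(1633/48))*81) = -(68/5 + (2/5)*(3*(48/1633))*81) = -(68/5 + (2/5)*(144/1633)*81) = -(68/5 + 23328/8165) = -1*134372/8165 = -134372/8165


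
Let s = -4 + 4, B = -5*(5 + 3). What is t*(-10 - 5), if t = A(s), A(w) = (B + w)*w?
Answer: 0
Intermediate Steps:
B = -40 (B = -5*8 = -40)
s = 0
A(w) = w*(-40 + w) (A(w) = (-40 + w)*w = w*(-40 + w))
t = 0 (t = 0*(-40 + 0) = 0*(-40) = 0)
t*(-10 - 5) = 0*(-10 - 5) = 0*(-15) = 0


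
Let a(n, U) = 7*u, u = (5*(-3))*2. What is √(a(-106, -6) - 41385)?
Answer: I*√41595 ≈ 203.95*I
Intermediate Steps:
u = -30 (u = -15*2 = -30)
a(n, U) = -210 (a(n, U) = 7*(-30) = -210)
√(a(-106, -6) - 41385) = √(-210 - 41385) = √(-41595) = I*√41595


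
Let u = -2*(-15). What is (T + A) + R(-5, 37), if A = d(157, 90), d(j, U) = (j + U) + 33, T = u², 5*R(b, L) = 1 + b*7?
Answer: 5866/5 ≈ 1173.2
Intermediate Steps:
R(b, L) = ⅕ + 7*b/5 (R(b, L) = (1 + b*7)/5 = (1 + 7*b)/5 = ⅕ + 7*b/5)
u = 30
T = 900 (T = 30² = 900)
d(j, U) = 33 + U + j (d(j, U) = (U + j) + 33 = 33 + U + j)
A = 280 (A = 33 + 90 + 157 = 280)
(T + A) + R(-5, 37) = (900 + 280) + (⅕ + (7/5)*(-5)) = 1180 + (⅕ - 7) = 1180 - 34/5 = 5866/5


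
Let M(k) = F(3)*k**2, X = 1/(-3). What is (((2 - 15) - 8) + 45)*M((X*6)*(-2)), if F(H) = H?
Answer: 1152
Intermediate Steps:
X = -1/3 ≈ -0.33333
M(k) = 3*k**2
(((2 - 15) - 8) + 45)*M((X*6)*(-2)) = (((2 - 15) - 8) + 45)*(3*(-1/3*6*(-2))**2) = ((-13 - 8) + 45)*(3*(-2*(-2))**2) = (-21 + 45)*(3*4**2) = 24*(3*16) = 24*48 = 1152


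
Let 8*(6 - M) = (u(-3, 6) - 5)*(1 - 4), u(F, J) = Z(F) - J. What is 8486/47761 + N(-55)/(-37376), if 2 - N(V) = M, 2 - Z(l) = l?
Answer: 1269025271/7140460544 ≈ 0.17772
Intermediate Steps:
Z(l) = 2 - l
u(F, J) = 2 - F - J (u(F, J) = (2 - F) - J = 2 - F - J)
M = 15/4 (M = 6 - ((2 - 1*(-3) - 1*6) - 5)*(1 - 4)/8 = 6 - ((2 + 3 - 6) - 5)*(-3)/8 = 6 - (-1 - 5)*(-3)/8 = 6 - (-3)*(-3)/4 = 6 - 1/8*18 = 6 - 9/4 = 15/4 ≈ 3.7500)
N(V) = -7/4 (N(V) = 2 - 1*15/4 = 2 - 15/4 = -7/4)
8486/47761 + N(-55)/(-37376) = 8486/47761 - 7/4/(-37376) = 8486*(1/47761) - 7/4*(-1/37376) = 8486/47761 + 7/149504 = 1269025271/7140460544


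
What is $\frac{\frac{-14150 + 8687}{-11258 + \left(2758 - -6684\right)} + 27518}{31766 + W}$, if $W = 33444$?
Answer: $\frac{49978151}{118421360} \approx 0.42204$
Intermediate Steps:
$\frac{\frac{-14150 + 8687}{-11258 + \left(2758 - -6684\right)} + 27518}{31766 + W} = \frac{\frac{-14150 + 8687}{-11258 + \left(2758 - -6684\right)} + 27518}{31766 + 33444} = \frac{- \frac{5463}{-11258 + \left(2758 + 6684\right)} + 27518}{65210} = \left(- \frac{5463}{-11258 + 9442} + 27518\right) \frac{1}{65210} = \left(- \frac{5463}{-1816} + 27518\right) \frac{1}{65210} = \left(\left(-5463\right) \left(- \frac{1}{1816}\right) + 27518\right) \frac{1}{65210} = \left(\frac{5463}{1816} + 27518\right) \frac{1}{65210} = \frac{49978151}{1816} \cdot \frac{1}{65210} = \frac{49978151}{118421360}$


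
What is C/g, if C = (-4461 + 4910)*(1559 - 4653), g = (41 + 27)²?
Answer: -40859/136 ≈ -300.43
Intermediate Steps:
g = 4624 (g = 68² = 4624)
C = -1389206 (C = 449*(-3094) = -1389206)
C/g = -1389206/4624 = -1389206*1/4624 = -40859/136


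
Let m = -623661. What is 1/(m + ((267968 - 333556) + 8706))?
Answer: -1/680543 ≈ -1.4694e-6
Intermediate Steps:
1/(m + ((267968 - 333556) + 8706)) = 1/(-623661 + ((267968 - 333556) + 8706)) = 1/(-623661 + (-65588 + 8706)) = 1/(-623661 - 56882) = 1/(-680543) = -1/680543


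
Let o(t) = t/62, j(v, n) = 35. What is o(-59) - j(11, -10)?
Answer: -2229/62 ≈ -35.952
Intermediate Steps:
o(t) = t/62 (o(t) = t*(1/62) = t/62)
o(-59) - j(11, -10) = (1/62)*(-59) - 1*35 = -59/62 - 35 = -2229/62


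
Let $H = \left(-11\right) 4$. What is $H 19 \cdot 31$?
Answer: $-25916$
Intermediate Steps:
$H = -44$
$H 19 \cdot 31 = \left(-44\right) 19 \cdot 31 = \left(-836\right) 31 = -25916$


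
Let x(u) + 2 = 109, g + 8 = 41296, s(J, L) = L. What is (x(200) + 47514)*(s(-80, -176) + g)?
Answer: 1957794552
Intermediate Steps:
g = 41288 (g = -8 + 41296 = 41288)
x(u) = 107 (x(u) = -2 + 109 = 107)
(x(200) + 47514)*(s(-80, -176) + g) = (107 + 47514)*(-176 + 41288) = 47621*41112 = 1957794552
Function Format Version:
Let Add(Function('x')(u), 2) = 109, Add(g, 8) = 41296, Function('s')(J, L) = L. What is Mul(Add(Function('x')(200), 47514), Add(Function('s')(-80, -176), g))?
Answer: 1957794552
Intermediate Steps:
g = 41288 (g = Add(-8, 41296) = 41288)
Function('x')(u) = 107 (Function('x')(u) = Add(-2, 109) = 107)
Mul(Add(Function('x')(200), 47514), Add(Function('s')(-80, -176), g)) = Mul(Add(107, 47514), Add(-176, 41288)) = Mul(47621, 41112) = 1957794552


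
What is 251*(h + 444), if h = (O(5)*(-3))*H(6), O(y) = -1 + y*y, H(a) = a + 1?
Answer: -15060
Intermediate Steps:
H(a) = 1 + a
O(y) = -1 + y**2
h = -504 (h = ((-1 + 5**2)*(-3))*(1 + 6) = ((-1 + 25)*(-3))*7 = (24*(-3))*7 = -72*7 = -504)
251*(h + 444) = 251*(-504 + 444) = 251*(-60) = -15060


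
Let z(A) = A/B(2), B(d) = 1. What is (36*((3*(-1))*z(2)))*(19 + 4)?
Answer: -4968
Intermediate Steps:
z(A) = A (z(A) = A/1 = A*1 = A)
(36*((3*(-1))*z(2)))*(19 + 4) = (36*((3*(-1))*2))*(19 + 4) = (36*(-3*2))*23 = (36*(-6))*23 = -216*23 = -4968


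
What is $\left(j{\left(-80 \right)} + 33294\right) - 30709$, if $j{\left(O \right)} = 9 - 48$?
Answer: $2546$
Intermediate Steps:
$j{\left(O \right)} = -39$
$\left(j{\left(-80 \right)} + 33294\right) - 30709 = \left(-39 + 33294\right) - 30709 = 33255 - 30709 = 2546$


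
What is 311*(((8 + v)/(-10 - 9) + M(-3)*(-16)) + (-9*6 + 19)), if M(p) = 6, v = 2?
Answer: -777189/19 ≈ -40905.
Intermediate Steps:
311*(((8 + v)/(-10 - 9) + M(-3)*(-16)) + (-9*6 + 19)) = 311*(((8 + 2)/(-10 - 9) + 6*(-16)) + (-9*6 + 19)) = 311*((10/(-19) - 96) + (-54 + 19)) = 311*((10*(-1/19) - 96) - 35) = 311*((-10/19 - 96) - 35) = 311*(-1834/19 - 35) = 311*(-2499/19) = -777189/19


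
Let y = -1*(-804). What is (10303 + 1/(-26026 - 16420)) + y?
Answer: 471447721/42446 ≈ 11107.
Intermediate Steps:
y = 804
(10303 + 1/(-26026 - 16420)) + y = (10303 + 1/(-26026 - 16420)) + 804 = (10303 + 1/(-42446)) + 804 = (10303 - 1/42446) + 804 = 437321137/42446 + 804 = 471447721/42446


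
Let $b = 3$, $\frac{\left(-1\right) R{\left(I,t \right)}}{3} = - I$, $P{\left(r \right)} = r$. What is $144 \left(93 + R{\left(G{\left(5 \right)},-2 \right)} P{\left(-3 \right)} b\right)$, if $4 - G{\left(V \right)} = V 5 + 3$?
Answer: $106704$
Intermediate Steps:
$G{\left(V \right)} = 1 - 5 V$ ($G{\left(V \right)} = 4 - \left(V 5 + 3\right) = 4 - \left(5 V + 3\right) = 4 - \left(3 + 5 V\right) = 1 - 5 V$)
$R{\left(I,t \right)} = 3 I$ ($R{\left(I,t \right)} = - 3 \left(- I\right) = 3 I$)
$144 \left(93 + R{\left(G{\left(5 \right)},-2 \right)} P{\left(-3 \right)} b\right) = 144 \left(93 + 3 \left(1 - 25\right) \left(-3\right) 3\right) = 144 \left(93 + 3 \left(-24\right) \left(-3\right) 3\right) = 144 \left(93 + \left(-72\right) \left(-3\right) 3\right) = 144 \left(93 + 216 \cdot 3\right) = 144 \left(93 + 648\right) = 144 \cdot 741 = 106704$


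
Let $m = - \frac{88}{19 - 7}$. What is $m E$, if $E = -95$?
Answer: $\frac{2090}{3} \approx 696.67$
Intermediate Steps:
$m = - \frac{22}{3}$ ($m = - \frac{88}{12} = \left(-88\right) \frac{1}{12} = - \frac{22}{3} \approx -7.3333$)
$m E = \left(- \frac{22}{3}\right) \left(-95\right) = \frac{2090}{3}$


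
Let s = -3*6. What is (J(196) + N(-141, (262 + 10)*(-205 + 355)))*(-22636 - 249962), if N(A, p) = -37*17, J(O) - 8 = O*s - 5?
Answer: 1132372092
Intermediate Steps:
s = -18
J(O) = 3 - 18*O (J(O) = 8 + (O*(-18) - 5) = 8 + (-18*O - 5) = 8 + (-5 - 18*O) = 3 - 18*O)
N(A, p) = -629
(J(196) + N(-141, (262 + 10)*(-205 + 355)))*(-22636 - 249962) = ((3 - 18*196) - 629)*(-22636 - 249962) = ((3 - 3528) - 629)*(-272598) = (-3525 - 629)*(-272598) = -4154*(-272598) = 1132372092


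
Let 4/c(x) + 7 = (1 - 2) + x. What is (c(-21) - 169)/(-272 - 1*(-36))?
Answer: 4905/6844 ≈ 0.71669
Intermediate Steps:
c(x) = 4/(-8 + x) (c(x) = 4/(-7 + ((1 - 2) + x)) = 4/(-7 + (-1 + x)) = 4/(-8 + x))
(c(-21) - 169)/(-272 - 1*(-36)) = (4/(-8 - 21) - 169)/(-272 - 1*(-36)) = (4/(-29) - 169)/(-272 + 36) = (4*(-1/29) - 169)/(-236) = (-4/29 - 169)*(-1/236) = -4905/29*(-1/236) = 4905/6844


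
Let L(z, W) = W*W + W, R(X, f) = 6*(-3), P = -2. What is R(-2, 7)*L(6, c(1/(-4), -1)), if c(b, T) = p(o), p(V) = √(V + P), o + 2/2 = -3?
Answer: 108 - 18*I*√6 ≈ 108.0 - 44.091*I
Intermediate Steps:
o = -4 (o = -1 - 3 = -4)
R(X, f) = -18
p(V) = √(-2 + V) (p(V) = √(V - 2) = √(-2 + V))
c(b, T) = I*√6 (c(b, T) = √(-2 - 4) = √(-6) = I*√6)
L(z, W) = W + W² (L(z, W) = W² + W = W + W²)
R(-2, 7)*L(6, c(1/(-4), -1)) = -18*I*√6*(1 + I*√6)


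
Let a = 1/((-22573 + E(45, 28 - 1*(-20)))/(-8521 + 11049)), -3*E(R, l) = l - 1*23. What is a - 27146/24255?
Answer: -1290133/1047915 ≈ -1.2311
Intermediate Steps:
E(R, l) = 23/3 - l/3 (E(R, l) = -(l - 1*23)/3 = -(l - 23)/3 = -(-23 + l)/3 = 23/3 - l/3)
a = -237/2117 (a = 1/((-22573 + (23/3 - (28 - 1*(-20))/3))/(-8521 + 11049)) = 1/((-22573 + (23/3 - (28 + 20)/3))/2528) = 1/((-22573 + (23/3 - ⅓*48))*(1/2528)) = 1/((-22573 + (23/3 - 16))*(1/2528)) = 1/((-22573 - 25/3)*(1/2528)) = 1/(-67744/3*1/2528) = 1/(-2117/237) = -237/2117 ≈ -0.11195)
a - 27146/24255 = -237/2117 - 27146/24255 = -237/2117 - 1*554/495 = -237/2117 - 554/495 = -1290133/1047915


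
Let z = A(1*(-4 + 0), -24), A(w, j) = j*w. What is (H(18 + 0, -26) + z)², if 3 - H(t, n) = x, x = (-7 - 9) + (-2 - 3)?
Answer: 14400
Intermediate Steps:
x = -21 (x = -16 - 5 = -21)
H(t, n) = 24 (H(t, n) = 3 - 1*(-21) = 3 + 21 = 24)
z = 96 (z = -24*(-4 + 0) = -24*(-4) = 96)
(H(18 + 0, -26) + z)² = (24 + 96)² = 120² = 14400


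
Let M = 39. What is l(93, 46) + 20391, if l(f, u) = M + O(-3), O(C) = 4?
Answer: 20434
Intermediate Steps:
l(f, u) = 43 (l(f, u) = 39 + 4 = 43)
l(93, 46) + 20391 = 43 + 20391 = 20434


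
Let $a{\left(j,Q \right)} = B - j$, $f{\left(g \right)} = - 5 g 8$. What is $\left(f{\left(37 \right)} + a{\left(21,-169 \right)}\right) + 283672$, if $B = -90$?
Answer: $282081$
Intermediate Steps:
$f{\left(g \right)} = - 40 g$
$a{\left(j,Q \right)} = -90 - j$
$\left(f{\left(37 \right)} + a{\left(21,-169 \right)}\right) + 283672 = \left(\left(-40\right) 37 - 111\right) + 283672 = \left(-1480 - 111\right) + 283672 = -1591 + 283672 = 282081$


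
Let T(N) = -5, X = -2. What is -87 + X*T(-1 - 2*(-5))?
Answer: -77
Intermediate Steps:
-87 + X*T(-1 - 2*(-5)) = -87 - 2*(-5) = -87 + 10 = -77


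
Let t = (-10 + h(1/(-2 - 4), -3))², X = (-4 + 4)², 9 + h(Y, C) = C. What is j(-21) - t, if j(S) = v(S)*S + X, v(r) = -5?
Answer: -379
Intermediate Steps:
h(Y, C) = -9 + C
X = 0 (X = 0² = 0)
j(S) = -5*S (j(S) = -5*S + 0 = -5*S)
t = 484 (t = (-10 + (-9 - 3))² = (-10 - 12)² = (-22)² = 484)
j(-21) - t = -5*(-21) - 1*484 = 105 - 484 = -379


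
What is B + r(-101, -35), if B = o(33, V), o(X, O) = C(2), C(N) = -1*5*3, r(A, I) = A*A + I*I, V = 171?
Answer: 11411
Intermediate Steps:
r(A, I) = A² + I²
C(N) = -15 (C(N) = -5*3 = -15)
o(X, O) = -15
B = -15
B + r(-101, -35) = -15 + ((-101)² + (-35)²) = -15 + (10201 + 1225) = -15 + 11426 = 11411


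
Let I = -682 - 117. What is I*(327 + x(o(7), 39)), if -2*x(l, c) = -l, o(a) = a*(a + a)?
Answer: -300424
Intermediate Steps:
o(a) = 2*a² (o(a) = a*(2*a) = 2*a²)
x(l, c) = l/2 (x(l, c) = -(-1)*l/2 = l/2)
I = -799
I*(327 + x(o(7), 39)) = -799*(327 + (2*7²)/2) = -799*(327 + (2*49)/2) = -799*(327 + (½)*98) = -799*(327 + 49) = -799*376 = -300424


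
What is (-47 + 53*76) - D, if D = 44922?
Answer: -40941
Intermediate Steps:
(-47 + 53*76) - D = (-47 + 53*76) - 1*44922 = (-47 + 4028) - 44922 = 3981 - 44922 = -40941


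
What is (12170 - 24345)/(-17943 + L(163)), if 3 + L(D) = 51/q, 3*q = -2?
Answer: 4870/7209 ≈ 0.67554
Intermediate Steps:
q = -⅔ (q = (⅓)*(-2) = -⅔ ≈ -0.66667)
L(D) = -159/2 (L(D) = -3 + 51/(-⅔) = -3 + 51*(-3/2) = -3 - 153/2 = -159/2)
(12170 - 24345)/(-17943 + L(163)) = (12170 - 24345)/(-17943 - 159/2) = -12175/(-36045/2) = -12175*(-2/36045) = 4870/7209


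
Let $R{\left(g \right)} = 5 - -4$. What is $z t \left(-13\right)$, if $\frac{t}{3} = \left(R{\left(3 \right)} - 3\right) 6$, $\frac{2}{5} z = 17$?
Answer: $-59670$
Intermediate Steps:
$R{\left(g \right)} = 9$ ($R{\left(g \right)} = 5 + 4 = 9$)
$z = \frac{85}{2}$ ($z = \frac{5}{2} \cdot 17 = \frac{85}{2} \approx 42.5$)
$t = 108$ ($t = 3 \left(9 - 3\right) 6 = 3 \cdot 6 \cdot 6 = 3 \cdot 36 = 108$)
$z t \left(-13\right) = \frac{85}{2} \cdot 108 \left(-13\right) = 4590 \left(-13\right) = -59670$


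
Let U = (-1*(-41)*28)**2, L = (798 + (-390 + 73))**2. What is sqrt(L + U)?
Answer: sqrt(1549265) ≈ 1244.7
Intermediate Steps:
L = 231361 (L = (798 - 317)**2 = 481**2 = 231361)
U = 1317904 (U = (41*28)**2 = 1148**2 = 1317904)
sqrt(L + U) = sqrt(231361 + 1317904) = sqrt(1549265)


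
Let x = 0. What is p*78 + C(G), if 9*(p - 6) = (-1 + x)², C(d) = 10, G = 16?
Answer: 1460/3 ≈ 486.67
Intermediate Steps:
p = 55/9 (p = 6 + (-1 + 0)²/9 = 6 + (⅑)*(-1)² = 6 + (⅑)*1 = 6 + ⅑ = 55/9 ≈ 6.1111)
p*78 + C(G) = (55/9)*78 + 10 = 1430/3 + 10 = 1460/3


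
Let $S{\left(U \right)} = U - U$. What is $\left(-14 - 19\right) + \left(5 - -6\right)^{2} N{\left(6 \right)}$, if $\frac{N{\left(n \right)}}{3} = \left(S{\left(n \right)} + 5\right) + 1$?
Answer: $2145$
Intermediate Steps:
$S{\left(U \right)} = 0$
$N{\left(n \right)} = 18$ ($N{\left(n \right)} = 3 \left(\left(0 + 5\right) + 1\right) = 3 \left(5 + 1\right) = 3 \cdot 6 = 18$)
$\left(-14 - 19\right) + \left(5 - -6\right)^{2} N{\left(6 \right)} = \left(-14 - 19\right) + \left(5 - -6\right)^{2} \cdot 18 = -33 + \left(5 + 6\right)^{2} \cdot 18 = -33 + 11^{2} \cdot 18 = -33 + 121 \cdot 18 = -33 + 2178 = 2145$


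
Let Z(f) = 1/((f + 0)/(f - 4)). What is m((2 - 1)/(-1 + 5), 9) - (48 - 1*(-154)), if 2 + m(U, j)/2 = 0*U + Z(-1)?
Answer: -196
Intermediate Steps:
Z(f) = (-4 + f)/f (Z(f) = 1/(f/(-4 + f)) = (-4 + f)/f)
m(U, j) = 6 (m(U, j) = -4 + 2*(0*U + (-4 - 1)/(-1)) = -4 + 2*(0 - 1*(-5)) = -4 + 2*(0 + 5) = -4 + 2*5 = -4 + 10 = 6)
m((2 - 1)/(-1 + 5), 9) - (48 - 1*(-154)) = 6 - (48 - 1*(-154)) = 6 - (48 + 154) = 6 - 1*202 = 6 - 202 = -196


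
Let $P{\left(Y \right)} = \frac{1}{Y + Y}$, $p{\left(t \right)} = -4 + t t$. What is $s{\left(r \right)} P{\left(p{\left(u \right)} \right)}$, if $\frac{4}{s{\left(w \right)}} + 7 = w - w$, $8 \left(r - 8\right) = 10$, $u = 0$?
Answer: $\frac{1}{14} \approx 0.071429$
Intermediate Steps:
$r = \frac{37}{4}$ ($r = 8 + \frac{1}{8} \cdot 10 = 8 + \frac{5}{4} = \frac{37}{4} \approx 9.25$)
$p{\left(t \right)} = -4 + t^{2}$
$s{\left(w \right)} = - \frac{4}{7}$ ($s{\left(w \right)} = \frac{4}{-7 + \left(w - w\right)} = \frac{4}{-7 + 0} = \frac{4}{-7} = 4 \left(- \frac{1}{7}\right) = - \frac{4}{7}$)
$P{\left(Y \right)} = \frac{1}{2 Y}$
$s{\left(r \right)} P{\left(p{\left(u \right)} \right)} = - \frac{4 \frac{1}{2 \left(-4 + 0^{2}\right)}}{7} = - \frac{4 \frac{1}{2 \left(-4 + 0\right)}}{7} = - \frac{4 \frac{1}{2 \left(-4\right)}}{7} = - \frac{4 \cdot \frac{1}{2} \left(- \frac{1}{4}\right)}{7} = \left(- \frac{4}{7}\right) \left(- \frac{1}{8}\right) = \frac{1}{14}$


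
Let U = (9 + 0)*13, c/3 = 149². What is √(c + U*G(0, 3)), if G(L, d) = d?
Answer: √66954 ≈ 258.75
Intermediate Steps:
c = 66603 (c = 3*149² = 3*22201 = 66603)
U = 117 (U = 9*13 = 117)
√(c + U*G(0, 3)) = √(66603 + 117*3) = √(66603 + 351) = √66954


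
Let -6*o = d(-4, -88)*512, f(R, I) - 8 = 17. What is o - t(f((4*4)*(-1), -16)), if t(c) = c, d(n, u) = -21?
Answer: 1767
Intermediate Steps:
f(R, I) = 25 (f(R, I) = 8 + 17 = 25)
o = 1792 (o = -(-7)*512/2 = -⅙*(-10752) = 1792)
o - t(f((4*4)*(-1), -16)) = 1792 - 1*25 = 1792 - 25 = 1767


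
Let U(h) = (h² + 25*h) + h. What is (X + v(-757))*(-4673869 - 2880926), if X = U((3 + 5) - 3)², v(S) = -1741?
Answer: -168351051780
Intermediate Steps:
U(h) = h² + 26*h
X = 24025 (X = (((3 + 5) - 3)*(26 + ((3 + 5) - 3)))² = ((8 - 3)*(26 + (8 - 3)))² = (5*(26 + 5))² = (5*31)² = 155² = 24025)
(X + v(-757))*(-4673869 - 2880926) = (24025 - 1741)*(-4673869 - 2880926) = 22284*(-7554795) = -168351051780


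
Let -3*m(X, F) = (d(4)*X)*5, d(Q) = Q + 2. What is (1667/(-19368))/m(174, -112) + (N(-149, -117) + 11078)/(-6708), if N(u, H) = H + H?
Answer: -30452923987/18838478880 ≈ -1.6165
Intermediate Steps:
d(Q) = 2 + Q
N(u, H) = 2*H
m(X, F) = -10*X (m(X, F) = -(2 + 4)*X*5/3 = -6*X*5/3 = -10*X)
(1667/(-19368))/m(174, -112) + (N(-149, -117) + 11078)/(-6708) = (1667/(-19368))/((-10*174)) + (2*(-117) + 11078)/(-6708) = (1667*(-1/19368))/(-1740) + (-234 + 11078)*(-1/6708) = -1667/19368*(-1/1740) + 10844*(-1/6708) = 1667/33700320 - 2711/1677 = -30452923987/18838478880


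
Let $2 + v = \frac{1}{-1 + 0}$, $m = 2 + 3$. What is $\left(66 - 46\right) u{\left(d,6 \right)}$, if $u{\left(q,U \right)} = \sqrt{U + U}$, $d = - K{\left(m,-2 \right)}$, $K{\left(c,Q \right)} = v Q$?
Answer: $40 \sqrt{3} \approx 69.282$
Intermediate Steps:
$m = 5$
$v = -3$ ($v = -2 + \frac{1}{-1 + 0} = -2 + \frac{1}{-1} = -2 - 1 = -3$)
$K{\left(c,Q \right)} = - 3 Q$
$d = -6$ ($d = - \left(-3\right) \left(-2\right) = \left(-1\right) 6 = -6$)
$u{\left(q,U \right)} = \sqrt{2} \sqrt{U}$ ($u{\left(q,U \right)} = \sqrt{2 U} = \sqrt{2} \sqrt{U}$)
$\left(66 - 46\right) u{\left(d,6 \right)} = \left(66 - 46\right) \sqrt{2} \sqrt{6} = 20 \cdot 2 \sqrt{3} = 40 \sqrt{3}$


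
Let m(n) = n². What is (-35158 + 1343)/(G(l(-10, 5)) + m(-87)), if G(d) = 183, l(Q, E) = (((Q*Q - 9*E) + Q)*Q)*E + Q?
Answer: -33815/7752 ≈ -4.3621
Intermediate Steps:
l(Q, E) = Q + E*Q*(Q + Q² - 9*E) (l(Q, E) = (((Q² - 9*E) + Q)*Q)*E + Q = ((Q + Q² - 9*E)*Q)*E + Q = (Q*(Q + Q² - 9*E))*E + Q = E*Q*(Q + Q² - 9*E) + Q = Q + E*Q*(Q + Q² - 9*E))
(-35158 + 1343)/(G(l(-10, 5)) + m(-87)) = (-35158 + 1343)/(183 + (-87)²) = -33815/(183 + 7569) = -33815/7752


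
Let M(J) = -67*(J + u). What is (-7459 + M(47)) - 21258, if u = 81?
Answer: -37293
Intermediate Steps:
M(J) = -5427 - 67*J (M(J) = -67*(J + 81) = -67*(81 + J) = -5427 - 67*J)
(-7459 + M(47)) - 21258 = (-7459 + (-5427 - 67*47)) - 21258 = (-7459 + (-5427 - 3149)) - 21258 = (-7459 - 8576) - 21258 = -16035 - 21258 = -37293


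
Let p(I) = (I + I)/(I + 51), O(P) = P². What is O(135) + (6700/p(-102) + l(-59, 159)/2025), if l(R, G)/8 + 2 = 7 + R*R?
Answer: 13441796/675 ≈ 19914.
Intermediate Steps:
l(R, G) = 40 + 8*R² (l(R, G) = -16 + 8*(7 + R*R) = -16 + 8*(7 + R²) = -16 + (56 + 8*R²) = 40 + 8*R²)
p(I) = 2*I/(51 + I) (p(I) = (2*I)/(51 + I) = 2*I/(51 + I))
O(135) + (6700/p(-102) + l(-59, 159)/2025) = 135² + (6700/((2*(-102)/(51 - 102))) + (40 + 8*(-59)²)/2025) = 18225 + (6700/((2*(-102)/(-51))) + (40 + 8*3481)*(1/2025)) = 18225 + (6700/((2*(-102)*(-1/51))) + (40 + 27848)*(1/2025)) = 18225 + (6700/4 + 27888*(1/2025)) = 18225 + (6700*(¼) + 9296/675) = 18225 + (1675 + 9296/675) = 18225 + 1139921/675 = 13441796/675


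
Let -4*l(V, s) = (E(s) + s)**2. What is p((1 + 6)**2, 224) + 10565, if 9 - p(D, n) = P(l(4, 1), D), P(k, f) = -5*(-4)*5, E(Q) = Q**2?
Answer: 10474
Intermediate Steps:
l(V, s) = -(s + s**2)**2/4 (l(V, s) = -(s**2 + s)**2/4 = -(s + s**2)**2/4)
P(k, f) = 100 (P(k, f) = 20*5 = 100)
p(D, n) = -91 (p(D, n) = 9 - 1*100 = 9 - 100 = -91)
p((1 + 6)**2, 224) + 10565 = -91 + 10565 = 10474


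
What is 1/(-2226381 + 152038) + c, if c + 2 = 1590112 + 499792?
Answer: 4335173584385/2074343 ≈ 2.0899e+6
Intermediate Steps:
c = 2089902 (c = -2 + (1590112 + 499792) = -2 + 2089904 = 2089902)
1/(-2226381 + 152038) + c = 1/(-2226381 + 152038) + 2089902 = 1/(-2074343) + 2089902 = -1/2074343 + 2089902 = 4335173584385/2074343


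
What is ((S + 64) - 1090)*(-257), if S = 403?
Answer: 160111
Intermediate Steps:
((S + 64) - 1090)*(-257) = ((403 + 64) - 1090)*(-257) = (467 - 1090)*(-257) = -623*(-257) = 160111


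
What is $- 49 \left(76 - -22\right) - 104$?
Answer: $-4906$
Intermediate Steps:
$- 49 \left(76 - -22\right) - 104 = - 49 \left(76 + 22\right) - 104 = \left(-49\right) 98 - 104 = -4802 - 104 = -4906$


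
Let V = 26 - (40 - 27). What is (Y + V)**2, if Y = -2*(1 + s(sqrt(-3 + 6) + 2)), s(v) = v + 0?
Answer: 61 - 28*sqrt(3) ≈ 12.503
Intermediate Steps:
s(v) = v
V = 13 (V = 26 - 1*13 = 26 - 13 = 13)
Y = -6 - 2*sqrt(3) (Y = -2*(1 + (sqrt(-3 + 6) + 2)) = -2*(1 + (sqrt(3) + 2)) = -2*(1 + (2 + sqrt(3))) = -2*(3 + sqrt(3)) = -6 - 2*sqrt(3) ≈ -9.4641)
(Y + V)**2 = ((-6 - 2*sqrt(3)) + 13)**2 = (7 - 2*sqrt(3))**2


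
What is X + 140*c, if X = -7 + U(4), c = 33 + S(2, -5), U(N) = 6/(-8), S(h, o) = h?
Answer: 19569/4 ≈ 4892.3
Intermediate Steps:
U(N) = -3/4 (U(N) = 6*(-1/8) = -3/4)
c = 35 (c = 33 + 2 = 35)
X = -31/4 (X = -7 - 3/4 = -31/4 ≈ -7.7500)
X + 140*c = -31/4 + 140*35 = -31/4 + 4900 = 19569/4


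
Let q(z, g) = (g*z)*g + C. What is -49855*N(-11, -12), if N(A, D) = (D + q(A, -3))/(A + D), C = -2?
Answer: -5633615/23 ≈ -2.4494e+5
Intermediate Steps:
q(z, g) = -2 + z*g² (q(z, g) = (g*z)*g - 2 = z*g² - 2 = -2 + z*g²)
N(A, D) = (-2 + D + 9*A)/(A + D) (N(A, D) = (D + (-2 + A*(-3)²))/(A + D) = (D + (-2 + A*9))/(A + D) = (D + (-2 + 9*A))/(A + D) = (-2 + D + 9*A)/(A + D))
-49855*N(-11, -12) = -49855*(-2 - 12 + 9*(-11))/(-11 - 12) = -49855*(-2 - 12 - 99)/(-23) = -(-49855)*(-113)/23 = -49855*113/23 = -5633615/23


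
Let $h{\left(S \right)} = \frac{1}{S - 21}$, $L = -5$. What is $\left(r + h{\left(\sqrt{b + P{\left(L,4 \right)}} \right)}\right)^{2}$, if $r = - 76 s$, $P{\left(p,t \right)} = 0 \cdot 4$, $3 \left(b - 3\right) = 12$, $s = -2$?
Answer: $\frac{155321672}{6727} - \frac{9421 \sqrt{7}}{13454} \approx 23087.0$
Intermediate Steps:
$b = 7$ ($b = 3 + \frac{1}{3} \cdot 12 = 3 + 4 = 7$)
$P{\left(p,t \right)} = 0$
$r = 152$ ($r = \left(-76\right) \left(-2\right) = 152$)
$h{\left(S \right)} = \frac{1}{-21 + S}$
$\left(r + h{\left(\sqrt{b + P{\left(L,4 \right)}} \right)}\right)^{2} = \left(152 + \frac{1}{-21 + \sqrt{7 + 0}}\right)^{2} = \left(152 + \frac{1}{-21 + \sqrt{7}}\right)^{2}$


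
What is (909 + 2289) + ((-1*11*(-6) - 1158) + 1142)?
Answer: 3248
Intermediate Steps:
(909 + 2289) + ((-1*11*(-6) - 1158) + 1142) = 3198 + ((-11*(-6) - 1158) + 1142) = 3198 + ((66 - 1158) + 1142) = 3198 + (-1092 + 1142) = 3198 + 50 = 3248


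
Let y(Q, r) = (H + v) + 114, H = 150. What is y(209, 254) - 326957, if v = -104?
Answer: -326797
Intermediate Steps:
y(Q, r) = 160 (y(Q, r) = (150 - 104) + 114 = 46 + 114 = 160)
y(209, 254) - 326957 = 160 - 326957 = -326797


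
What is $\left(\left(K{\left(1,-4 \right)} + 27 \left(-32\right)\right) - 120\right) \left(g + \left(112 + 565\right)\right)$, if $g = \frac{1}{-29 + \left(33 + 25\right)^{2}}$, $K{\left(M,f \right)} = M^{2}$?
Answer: $- \frac{2219413468}{3335} \approx -6.6549 \cdot 10^{5}$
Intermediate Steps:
$g = \frac{1}{3335}$ ($g = \frac{1}{-29 + 58^{2}} = \frac{1}{-29 + 3364} = \frac{1}{3335} \approx 0.00029985$)
$\left(\left(K{\left(1,-4 \right)} + 27 \left(-32\right)\right) - 120\right) \left(g + \left(112 + 565\right)\right) = \left(\left(1^{2} + 27 \left(-32\right)\right) - 120\right) \left(\frac{1}{3335} + \left(112 + 565\right)\right) = \left(\left(1 - 864\right) - 120\right) \left(\frac{1}{3335} + 677\right) = \left(-863 - 120\right) \frac{2257796}{3335} = \left(-983\right) \frac{2257796}{3335} = - \frac{2219413468}{3335}$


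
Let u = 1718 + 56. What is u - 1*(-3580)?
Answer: 5354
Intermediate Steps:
u = 1774
u - 1*(-3580) = 1774 - 1*(-3580) = 1774 + 3580 = 5354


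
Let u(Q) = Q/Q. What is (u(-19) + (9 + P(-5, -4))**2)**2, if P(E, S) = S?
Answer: 676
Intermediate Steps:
u(Q) = 1
(u(-19) + (9 + P(-5, -4))**2)**2 = (1 + (9 - 4)**2)**2 = (1 + 5**2)**2 = (1 + 25)**2 = 26**2 = 676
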